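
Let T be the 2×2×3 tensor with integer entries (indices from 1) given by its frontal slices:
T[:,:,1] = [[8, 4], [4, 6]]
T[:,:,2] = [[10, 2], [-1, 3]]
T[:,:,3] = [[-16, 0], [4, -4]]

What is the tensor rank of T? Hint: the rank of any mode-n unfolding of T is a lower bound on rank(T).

Lower bound: the mode-3 unfolding of T (rows indexed by k, columns by (i,j) = (1,1), (1,2), (2,1), (2,2)) is [[8, 4, 4, 6], [10, 2, -1, 3], [-16, 0, 4, -4]].
There the 3×3 minor on rows k ∈ {1, 2, 3}, columns (i,j) ∈ {(1,1), (1,2), (2,1)} is det [[8, 4, 4], [10, 2, -1], [-16, 0, 4]] = 96 ≠ 0, so this unfolding has rank ≥ 3; CP rank is at least every unfolding rank, so rank(T) ≥ 3. (Unfolding ranks only ever bound the CP rank from below — rank(T) can be strictly larger than all of them — so the matching upper bound has to come from an explicit 3-term decomposition.)
Upper bound: T is a sum of 3 rank-1 terms, T = (2, -1) ⊗ (1, -1) ⊗ (2, 1, -2) + (2, -1) ⊗ (1, 0) ⊗ (-2, 2, -4) + (2, 1) ⊗ (1, 1) ⊗ (4, 2, -2) (written with every a and b primitive with positive leading entry and the scale carried by c; CP decompositions are not unique, and this one is verified by expanding entrywise), so rank(T) ≤ 3.
These bounds meet, so rank(T) = 3.

3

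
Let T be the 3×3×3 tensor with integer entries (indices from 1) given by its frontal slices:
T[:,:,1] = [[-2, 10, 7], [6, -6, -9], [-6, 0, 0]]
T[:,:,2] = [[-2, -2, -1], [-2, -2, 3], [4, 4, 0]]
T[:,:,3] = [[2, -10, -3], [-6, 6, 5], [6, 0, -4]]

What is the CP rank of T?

3

Lower bound: the mode-1 unfolding of T (rows indexed by i, columns by (j,k) = (1,1), (1,2), (1,3), (2,1), (2,2), (2,3), (3,1), (3,2), (3,3)) is [[-2, -2, 2, 10, -2, -10, 7, -1, -3], [6, -2, -6, -6, -2, 6, -9, 3, 5], [-6, 4, 6, 0, 4, 0, 0, 0, -4]].
There the 3×3 minor on rows i ∈ {1, 2, 3}, columns (j,k) ∈ {(1,1), (1,2), (3,1)} is det [[-2, -2, 7], [6, -2, -9], [-6, 4, 0]] = -96 ≠ 0, so this unfolding has rank ≥ 3; CP rank is at least every unfolding rank, so rank(T) ≥ 3. (Unfolding ranks only ever bound the CP rank from below — rank(T) can be strictly larger than all of them — so the matching upper bound has to come from an explicit 3-term decomposition.)
Upper bound: T is a sum of 3 rank-1 terms, T = [1, -1, -1] ⊗ [0, 0, 1] ⊗ [4, -2, 0] + [1, 1, -2] ⊗ [2, 2, -1] ⊗ [1, -1, -1] + [2, -2, 1] ⊗ [1, -2, -1] ⊗ [-2, 0, 2] (written with every a and b primitive with positive leading entry and the scale carried by c; CP decompositions are not unique, and this one is verified by expanding entrywise), so rank(T) ≤ 3.
These bounds meet, so rank(T) = 3.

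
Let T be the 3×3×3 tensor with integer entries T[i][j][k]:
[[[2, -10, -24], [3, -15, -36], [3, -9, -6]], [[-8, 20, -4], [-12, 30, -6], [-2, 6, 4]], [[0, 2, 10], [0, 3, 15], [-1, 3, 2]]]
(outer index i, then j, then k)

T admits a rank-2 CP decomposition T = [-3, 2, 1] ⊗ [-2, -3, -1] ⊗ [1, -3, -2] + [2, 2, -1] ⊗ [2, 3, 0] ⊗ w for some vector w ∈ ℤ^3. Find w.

Subtract the known terms from T to get the rank-1 residual R = [2, 2, -1] ⊗ [2, 3, 0] ⊗ w, so R[i,j,k] = a[i]·b[j]·w[k]. Pick indices with nonzero a[0]·b[0] = (2)·(2) = 4. Only the fibre through (0,0,·) is needed: R[0,0,:] = T[0,0,:] − Σₗ aₗ[0]bₗ[0]cₗ = [2, -10, -24] − (-3)·(-2)·[1, -3, -2] = [-4, 8, -12]. Then w[k] = R[0,0,k] / 4 for each k, giving w = [-4, 8, -12] / 4 = [-1, 2, -3].

w = [-1, 2, -3]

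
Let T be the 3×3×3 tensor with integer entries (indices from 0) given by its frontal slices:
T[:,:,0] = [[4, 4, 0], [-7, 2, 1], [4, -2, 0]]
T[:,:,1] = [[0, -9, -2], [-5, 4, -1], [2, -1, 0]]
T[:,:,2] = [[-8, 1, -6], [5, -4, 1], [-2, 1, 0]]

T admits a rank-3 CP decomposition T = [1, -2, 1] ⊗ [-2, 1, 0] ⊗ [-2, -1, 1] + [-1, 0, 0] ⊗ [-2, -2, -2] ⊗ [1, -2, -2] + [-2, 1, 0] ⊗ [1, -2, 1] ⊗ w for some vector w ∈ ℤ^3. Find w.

Subtract the known terms from T to get the rank-1 residual R = [-2, 1, 0] ⊗ [1, -2, 1] ⊗ w, so R[i,j,k] = a[i]·b[j]·w[k]. Pick indices with nonzero a[0]·b[0] = (-2)·(1) = -2. Only the fibre through (0,0,·) is needed: R[0,0,:] = T[0,0,:] − Σₗ aₗ[0]bₗ[0]cₗ = [4, 0, -8] − (1)·(-2)·[-2, -1, 1] − (-1)·(-2)·[1, -2, -2] = [-2, 2, -2]. Then w[k] = R[0,0,k] / -2 for each k, giving w = [-2, 2, -2] / -2 = [1, -1, 1].

w = [1, -1, 1]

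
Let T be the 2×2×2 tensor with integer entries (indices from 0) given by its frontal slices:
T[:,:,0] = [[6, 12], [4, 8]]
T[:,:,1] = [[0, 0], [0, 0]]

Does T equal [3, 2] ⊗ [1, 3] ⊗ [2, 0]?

No

Reconstruct entry (0,1,0) from the claimed factors: Σₗ aₗ[0]bₗ[1]cₗ[0] = (3)·(3)·(2) = 18, but T[0,1,0] = 12. The claim is false.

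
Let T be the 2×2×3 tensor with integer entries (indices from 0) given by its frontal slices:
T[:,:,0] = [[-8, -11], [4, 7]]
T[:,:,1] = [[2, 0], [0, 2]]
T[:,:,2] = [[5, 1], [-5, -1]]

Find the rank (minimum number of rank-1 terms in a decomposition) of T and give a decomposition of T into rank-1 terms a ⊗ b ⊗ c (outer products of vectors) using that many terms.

rank(T) = 3

Lower bound: the mode-3 unfolding of T (rows indexed by k, columns by (i,j) = (0,0), (0,1), (1,0), (1,1)) is [[-8, -11, 4, 7], [2, 0, 0, 2], [5, 1, -5, -1]].
There the 3×3 minor on rows k ∈ {0, 1, 2}, columns (i,j) ∈ {(0,0), (0,1), (1,0)} is det [[-8, -11, 4], [2, 0, 0], [5, 1, -5]] = -102 ≠ 0, so this unfolding has rank ≥ 3; CP rank is at least every unfolding rank, so rank(T) ≥ 3. (This is only a lower bound: in general the CP rank may exceed every unfolding rank, so we still need to exhibit 3 rank-1 terms summing to T.)
Upper bound: T is a sum of 3 rank-1 terms, T = [1, -1] ⊗ [1, -1] ⊗ [2, 2, 1] + [1, -1] ⊗ [2, 1] ⊗ [-1, -2, 2] + [2, -1] ⊗ [1, 1] ⊗ [-4, 2, 0] (one valid choice — decompositions are not unique — normalised so each a, b is primitive with positive first nonzero entry; check it by expanding all entries), so rank(T) ≤ 3.
These bounds meet, so rank(T) = 3.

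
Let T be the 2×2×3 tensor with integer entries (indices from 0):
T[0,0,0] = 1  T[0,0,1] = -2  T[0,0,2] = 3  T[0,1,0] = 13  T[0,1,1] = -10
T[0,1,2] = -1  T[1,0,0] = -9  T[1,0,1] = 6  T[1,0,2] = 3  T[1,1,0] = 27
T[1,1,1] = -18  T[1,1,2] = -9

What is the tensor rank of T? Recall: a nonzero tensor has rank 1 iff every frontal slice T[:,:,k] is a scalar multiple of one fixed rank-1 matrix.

2

Lower bound: the mode-1 unfolding of T (rows indexed by i, columns by (j,k) = (0,0), (0,1), (0,2), (1,0), (1,1), (1,2)) is [[1, -2, 3, 13, -10, -1], [-9, 6, 3, 27, -18, -9]].
There the 2×2 minor on rows i ∈ {0, 1}, columns (j,k) ∈ {(0,0), (0,1)} is det [[1, -2], [-9, 6]] = -12 ≠ 0, so this unfolding has rank ≥ 2; CP rank is at least every unfolding rank, so rank(T) ≥ 2. (Unfolding ranks only ever bound the CP rank from below — rank(T) can be strictly larger than all of them — so the matching upper bound has to come from an explicit 2-term decomposition.)
Upper bound — finding two terms. Write S_k = T[:,:,k] for the frontal slices: S₀ = [[1, 13], [-9, 27]], S₁ = [[-2, -10], [6, -18]], S₂ = [[3, -1], [3, -9]].
If T = a₁ ⊗ b₁ ⊗ c₁ + a₂ ⊗ b₂ ⊗ c₂ then each S_k = c₁[k]·a₁b₁ᵀ + c₂[k]·a₂b₂ᵀ. S₀ and S₁ are linearly independent, so a₁b₁ᵀ and a₂b₂ᵀ must span the same plane of matrices: they are the rank-1 matrices of the form x·S₀ + y·S₁.
det(x·S₀ + y·S₁) is 144·x² − 240·xy + 96·y² = 48·(3·x − 2·y)(x − y), vanishing at (x:y) = (2:3) and (1:1).
M₁ = 2·S₀ + 3·S₁ = [[-4, -4], [0, 0]] = (-4)·[1, 0][1, 1]ᵀ and M₂ = S₀ + S₁ = [[-1, 3], [-3, 9]] = −[1, 3][1, -3]ᵀ, so take a₁ = [1, 0], b₁ = [1, 1], a₂ = [1, 3], b₂ = [1, -3].
Each slice is an integer combination of E₁ = a₁b₁ᵀ and E₂ = a₂b₂ᵀ: S₀ = 4·E₁ − 3·E₂, S₁ = −4·E₁ + 2·E₂, S₂ = 2·E₁ + E₂; reading off coefficients, c₁ = [4, -4, 2] and c₂ = [-3, 2, 1].
Hence T = [1, 0] ⊗ [1, 1] ⊗ [4, -4, 2] + [1, 3] ⊗ [1, -3] ⊗ [-3, 2, 1], so rank(T) ≤ 2.
These bounds meet, so rank(T) = 2.
Check entry T[1,0,0] = -9: (0)·(1)·(4) + (3)·(1)·(-3) = -9.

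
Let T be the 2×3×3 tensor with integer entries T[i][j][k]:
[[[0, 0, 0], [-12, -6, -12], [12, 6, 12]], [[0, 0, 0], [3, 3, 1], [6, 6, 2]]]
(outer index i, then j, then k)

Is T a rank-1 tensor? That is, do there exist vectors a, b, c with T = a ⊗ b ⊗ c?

The mode-3 unfolding of T (rows indexed by k, columns by (i,j) = (0,0), (0,1), (0,2), (1,0), (1,1), (1,2)) is [[0, -12, 12, 0, 3, 6], [0, -6, 6, 0, 3, 6], [0, -12, 12, 0, 1, 2]].
There the 2×2 minor on rows k ∈ {0, 1}, columns (i,j) ∈ {(0,1), (1,1)} is det [[-12, 3], [-6, 3]] = -18 ≠ 0, so this unfolding has rank ≥ 2; CP rank is at least every unfolding rank, so rank(T) ≥ 2.
In particular rank(T) ≥ 2 > 1, so T is not rank-1.

No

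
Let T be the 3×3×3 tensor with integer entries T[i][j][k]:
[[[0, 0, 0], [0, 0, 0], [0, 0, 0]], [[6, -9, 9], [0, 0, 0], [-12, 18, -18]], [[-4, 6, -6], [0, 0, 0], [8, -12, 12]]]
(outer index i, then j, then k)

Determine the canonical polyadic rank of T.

Lower bound: T ≠ 0 (e.g. T[1,0,0] = 6), so rank(T) ≥ 1.
Upper bound: the mode-1 fibre T[:,0,0] = [0, 6, -4] gives a = (0, 3, -2) (primitive direction); the mode-2 fibre T[1,:,0] = [6, 0, -12] gives b = (1, 0, -2); then c[k] = T[1,0,k] / (a[1]·b[0]) = [6, -9, 9] / 3 = (2, -3, 3).
Expanding (0, 3, -2) (x) (1, 0, -2) (x) (2, -3, 3) reproduces all 27 entries of T, so T = (0, 3, -2) (x) (1, 0, -2) (x) (2, -3, 3) and rank(T) ≤ 1.
These bounds meet, so rank(T) = 1.

1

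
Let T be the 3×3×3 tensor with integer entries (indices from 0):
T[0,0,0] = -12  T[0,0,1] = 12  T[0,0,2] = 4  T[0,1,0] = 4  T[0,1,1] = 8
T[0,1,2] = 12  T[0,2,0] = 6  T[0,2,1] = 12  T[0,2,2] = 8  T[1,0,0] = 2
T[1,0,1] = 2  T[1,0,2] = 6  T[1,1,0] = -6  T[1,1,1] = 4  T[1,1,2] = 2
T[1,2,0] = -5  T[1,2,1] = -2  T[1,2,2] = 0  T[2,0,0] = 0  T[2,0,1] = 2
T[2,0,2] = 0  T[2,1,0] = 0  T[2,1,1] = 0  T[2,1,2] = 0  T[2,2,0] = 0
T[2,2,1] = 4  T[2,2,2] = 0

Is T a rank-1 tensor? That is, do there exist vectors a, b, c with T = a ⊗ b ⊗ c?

The mode-2 unfolding of T (rows indexed by j, columns by (i,k) = (0,0), (0,1), (0,2), (1,0), (1,1), (1,2), (2,0), (2,1), (2,2)) is [[-12, 12, 4, 2, 2, 6, 0, 2, 0], [4, 8, 12, -6, 4, 2, 0, 0, 0], [6, 12, 8, -5, -2, 0, 0, 4, 0]].
There the 3×3 minor on rows j ∈ {0, 1, 2}, columns (i,k) ∈ {(0,0), (0,1), (0,2)} is det [[-12, 12, 4], [4, 8, 12], [6, 12, 8]] = 1440 ≠ 0, so this unfolding has rank ≥ 3; CP rank is at least every unfolding rank, so rank(T) ≥ 3.
In particular rank(T) ≥ 3 > 1, so T is not rank-1.

No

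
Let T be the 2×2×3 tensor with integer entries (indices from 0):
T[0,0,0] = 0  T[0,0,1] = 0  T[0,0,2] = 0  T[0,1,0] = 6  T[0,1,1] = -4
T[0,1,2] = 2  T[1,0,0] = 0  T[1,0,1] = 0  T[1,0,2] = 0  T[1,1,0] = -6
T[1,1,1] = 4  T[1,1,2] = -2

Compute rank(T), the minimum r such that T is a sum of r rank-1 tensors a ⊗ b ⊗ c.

Lower bound: T ≠ 0 (e.g. T[0,1,0] = 6), so rank(T) ≥ 1.
Upper bound: if T = a ⊗ b ⊗ c then every fibre of T is a multiple of the corresponding factor, so read the factors off the fibres through the nonzero entry T[0,1,0] = 6.
The mode-1 fibre T[:,1,0] = [6, -6] gives a = [1, -1] (primitive direction); the mode-2 fibre T[0,:,0] = [0, 6] gives b = [0, 1]; then c[k] = T[0,1,k] / (a[0]·b[1]) = [6, -4, 2] / 1 = [6, -4, 2].
Expanding [1, -1] ⊗ [0, 1] ⊗ [6, -4, 2] reproduces all 12 entries of T, so T = [1, -1] ⊗ [0, 1] ⊗ [6, -4, 2] and rank(T) ≤ 1.
These bounds meet, so rank(T) = 1.

1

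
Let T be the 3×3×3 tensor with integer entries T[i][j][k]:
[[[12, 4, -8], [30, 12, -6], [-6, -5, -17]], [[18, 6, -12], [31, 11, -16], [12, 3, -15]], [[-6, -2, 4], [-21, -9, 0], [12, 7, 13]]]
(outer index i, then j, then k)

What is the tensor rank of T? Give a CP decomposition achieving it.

Lower bound: the mode-2 unfolding of T (rows indexed by j, columns by (i,k) = (0,0), (0,1), (0,2), (1,0), (1,1), (1,2), (2,0), (2,1), (2,2)) is [[12, 4, -8, 18, 6, -12, -6, -2, 4], [30, 12, -6, 31, 11, -16, -21, -9, 0], [-6, -5, -17, 12, 3, -15, 12, 7, 13]].
There the 2×2 minor on rows j ∈ {0, 1}, columns (i,k) ∈ {(0,0), (0,1)} is det [[12, 4], [30, 12]] = 24 ≠ 0, so this unfolding has rank ≥ 2; CP rank is at least every unfolding rank, so rank(T) ≥ 2. (Unfolding ranks only ever bound the CP rank from below — rank(T) can be strictly larger than all of them — so the matching upper bound has to come from an explicit 2-term decomposition.)
Upper bound — finding two terms. Write S_k = T[:,:,k] for the frontal slices: S₀ = [[12, 30, -6], [18, 31, 12], [-6, -21, 12]], S₁ = [[4, 12, -5], [6, 11, 3], [-2, -9, 7]], S₂ = [[-8, -6, -17], [-12, -16, -15], [4, 0, 13]].
If T = a₁ ⊗ b₁ ⊗ c₁ + a₂ ⊗ b₂ ⊗ c₂ then each S_k = c₁[k]·a₁b₁ᵀ + c₂[k]·a₂b₂ᵀ. S₀ and S₁ are linearly independent, so a₁b₁ᵀ and a₂b₂ᵀ must span the same plane of matrices: they are the rank-1 matrices of the form x·S₀ + y·S₁.
The 2×2 minor of x·S₀ + y·S₁ on rows {0,1}, columns {0,1} is −168·x² − 140·xy − 28·y² = (-28)·(2·x + y)(3·x + y), vanishing at (x:y) = (1:-2) and (1:-3).
M₁ = S₀ − 2·S₁ = [[4, 6, 4], [6, 9, 6], [-2, -3, -2]] = [2, 3, -1][2, 3, 2]ᵀ and M₂ = S₀ − 3·S₁ = [[0, -6, 9], [0, -2, 3], [0, 6, -9]] = −[3, 1, -3][0, 2, -3]ᵀ, so take a₁ = [2, 3, -1], b₁ = [2, 3, 2], a₂ = [3, 1, -3], b₂ = [0, 2, -3].
Each slice is an integer combination of E₁ = a₁b₁ᵀ and E₂ = a₂b₂ᵀ: S₀ = 3·E₁ + 2·E₂, S₁ = E₁ + E₂, S₂ = −2·E₁ + E₂; reading off coefficients, c₁ = [3, 1, -2] and c₂ = [2, 1, 1].
Hence T = [2, 3, -1] ⊗ [2, 3, 2] ⊗ [3, 1, -2] + [3, 1, -3] ⊗ [0, 2, -3] ⊗ [2, 1, 1], so rank(T) ≤ 2.
These bounds meet, so rank(T) = 2.
Check entry T[2,1,0] = -21: (-1)·(3)·(3) + (-3)·(2)·(2) = -21.

rank(T) = 2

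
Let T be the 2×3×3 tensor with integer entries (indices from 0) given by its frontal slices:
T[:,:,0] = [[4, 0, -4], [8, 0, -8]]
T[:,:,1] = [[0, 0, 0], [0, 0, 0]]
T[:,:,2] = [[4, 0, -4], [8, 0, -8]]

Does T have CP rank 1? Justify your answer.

If T = a ⊗ b ⊗ c then every fibre of T is a multiple of the corresponding factor, so read the factors off the fibres through the nonzero entry T[0,0,0] = 4.
The mode-1 fibre T[:,0,0] = [4, 8] gives a = [1, 2] (primitive direction); the mode-2 fibre T[0,:,0] = [4, 0, -4] gives b = [1, 0, -1]; then c[k] = T[0,0,k] / (a[0]·b[0]) = [4, 0, 4] / 1 = [4, 0, 4].
Expanding [1, 2] ⊗ [1, 0, -1] ⊗ [4, 0, 4] reproduces all 18 entries of T, so T = [1, 2] ⊗ [1, 0, -1] ⊗ [4, 0, 4] and rank(T) ≤ 1.
Equivalently every frontal slice T[:,:,k] is c[k] times the rank-1 matrix [1, 2] ⊗ [1, 0, -1]. So T has rank 1 (it is nonzero).

Yes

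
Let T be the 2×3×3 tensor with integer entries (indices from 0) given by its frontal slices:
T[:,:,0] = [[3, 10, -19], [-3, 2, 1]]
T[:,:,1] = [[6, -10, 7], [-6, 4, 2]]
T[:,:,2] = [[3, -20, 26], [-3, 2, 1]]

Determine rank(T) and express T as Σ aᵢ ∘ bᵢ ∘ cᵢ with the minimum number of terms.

rank(T) = 2

Lower bound: the mode-1 unfolding of T (rows indexed by i, columns by (j,k) = (0,0), (0,1), (0,2), (1,0), (1,1), (1,2), (2,0), (2,1), (2,2)) is [[3, 6, 3, 10, -10, -20, -19, 7, 26], [-3, -6, -3, 2, 4, 2, 1, 2, 1]].
There the 2×2 minor on rows i ∈ {0, 1}, columns (j,k) ∈ {(0,0), (1,0)} is det [[3, 10], [-3, 2]] = 36 ≠ 0, so this unfolding has rank ≥ 2; CP rank is at least every unfolding rank, so rank(T) ≥ 2. (This is only a lower bound: in general the CP rank may exceed every unfolding rank, so we still need to exhibit 2 rank-1 terms summing to T.)
Upper bound — finding two terms. Write S_k = T[:,:,k] for the frontal slices: S₀ = [[3, 10, -19], [-3, 2, 1]], S₁ = [[6, -10, 7], [-6, 4, 2]], S₂ = [[3, -20, 26], [-3, 2, 1]].
If T = a₁ ∘ b₁ ∘ c₁ + a₂ ∘ b₂ ∘ c₂ then each S_k = c₁[k]·a₁b₁ᵀ + c₂[k]·a₂b₂ᵀ. S₀ and S₁ are linearly independent, so a₁b₁ᵀ and a₂b₂ᵀ must span the same plane of matrices: they are the rank-1 matrices of the form x·S₀ + y·S₁.
The 2×2 minor of x·S₀ + y·S₁ on rows {0,1}, columns {0,1} is 36·x² + 54·xy − 36·y² = 18·(x + 2·y)(2·x − y), vanishing at (x:y) = (2:-1) and (1:2).
M₁ = 2·S₀ − S₁ = [[0, 30, -45], [0, 0, 0]] = 15·[1, 0][0, 2, -3]ᵀ and M₂ = S₀ + 2·S₁ = [[15, -10, -5], [-15, 10, 5]] = 5·[1, -1][3, -2, -1]ᵀ, so take a₁ = [1, 0], b₁ = [0, 2, -3], a₂ = [1, -1], b₂ = [3, -2, -1].
Each slice is an integer combination of E₁ = a₁b₁ᵀ and E₂ = a₂b₂ᵀ: S₀ = 6·E₁ + E₂, S₁ = −3·E₁ + 2·E₂, S₂ = −9·E₁ + E₂; reading off coefficients, c₁ = [6, -3, -9] and c₂ = [1, 2, 1].
Hence T = [1, 0] ∘ [0, 2, -3] ∘ [6, -3, -9] + [1, -1] ∘ [3, -2, -1] ∘ [1, 2, 1], so rank(T) ≤ 2.
These bounds meet, so rank(T) = 2.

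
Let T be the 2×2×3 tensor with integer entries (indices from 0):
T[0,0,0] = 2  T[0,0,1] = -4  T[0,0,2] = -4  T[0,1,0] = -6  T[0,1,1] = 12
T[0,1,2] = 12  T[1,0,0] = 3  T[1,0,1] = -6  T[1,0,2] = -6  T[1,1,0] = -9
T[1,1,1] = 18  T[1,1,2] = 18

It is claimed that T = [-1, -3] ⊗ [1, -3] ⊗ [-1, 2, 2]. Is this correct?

Reconstruct entry (0,0,0) from the claimed factors: Σₗ aₗ[0]bₗ[0]cₗ[0] = (-1)·(1)·(-1) = 1, but T[0,0,0] = 2. The claim is false.

No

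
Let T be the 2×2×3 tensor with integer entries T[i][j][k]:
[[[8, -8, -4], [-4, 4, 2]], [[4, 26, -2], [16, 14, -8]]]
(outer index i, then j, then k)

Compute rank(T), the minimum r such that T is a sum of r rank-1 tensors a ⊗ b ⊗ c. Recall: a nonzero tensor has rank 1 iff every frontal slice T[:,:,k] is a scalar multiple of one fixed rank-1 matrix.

Lower bound: the mode-3 unfolding of T (rows indexed by k, columns by (i,j) = (0,0), (0,1), (1,0), (1,1)) is [[8, -4, 4, 16], [-8, 4, 26, 14], [-4, 2, -2, -8]].
There the 2×2 minor on rows k ∈ {0, 1}, columns (i,j) ∈ {(0,0), (1,0)} is det [[8, 4], [-8, 26]] = 240 ≠ 0, so this unfolding has rank ≥ 2; CP rank is at least every unfolding rank, so rank(T) ≥ 2. (Unfolding ranks only ever bound the CP rank from below — rank(T) can be strictly larger than all of them — so the matching upper bound has to come from an explicit 2-term decomposition.)
Upper bound — finding two terms. Write S_k = T[:,:,k] for the frontal slices: S₀ = [[8, -4], [4, 16]], S₁ = [[-8, 4], [26, 14]], S₂ = [[-4, 2], [-2, -8]].
If T = a₁ ⊗ b₁ ⊗ c₁ + a₂ ⊗ b₂ ⊗ c₂ then each S_k = c₁[k]·a₁b₁ᵀ + c₂[k]·a₂b₂ᵀ. S₀ and S₁ are linearly independent, so a₁b₁ᵀ and a₂b₂ᵀ must span the same plane of matrices: they are the rank-1 matrices of the form x·S₀ + y·S₁.
det(x·S₀ + y·S₁) is 144·x² + 72·xy − 216·y² = 72·(2·x + 3·y)(x − y), vanishing at (x:y) = (3:-2) and (1:1).
M₁ = 3·S₀ − 2·S₁ = [[40, -20], [-40, 20]] = 20·[1, -1][2, -1]ᵀ and M₂ = S₀ + S₁ = [[0, 0], [30, 30]] = 30·[0, 1][1, 1]ᵀ, so take a₁ = [1, -1], b₁ = [2, -1], a₂ = [0, 1], b₂ = [1, 1].
Each slice is an integer combination of E₁ = a₁b₁ᵀ and E₂ = a₂b₂ᵀ: S₀ = 4·E₁ + 12·E₂, S₁ = −4·E₁ + 18·E₂, S₂ = −2·E₁ − 6·E₂; reading off coefficients, c₁ = [4, -4, -2] and c₂ = [12, 18, -6].
Hence T = [1, -1] ⊗ [2, -1] ⊗ [4, -4, -2] + [0, 1] ⊗ [1, 1] ⊗ [12, 18, -6], so rank(T) ≤ 2.
These bounds meet, so rank(T) = 2.

2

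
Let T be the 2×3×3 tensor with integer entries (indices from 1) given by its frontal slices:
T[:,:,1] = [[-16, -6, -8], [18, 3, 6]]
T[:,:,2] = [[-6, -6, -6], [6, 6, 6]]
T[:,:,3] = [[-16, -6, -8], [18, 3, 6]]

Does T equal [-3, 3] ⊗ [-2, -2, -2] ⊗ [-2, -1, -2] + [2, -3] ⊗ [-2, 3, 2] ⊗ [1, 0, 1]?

Reconstruct entrywise from the claimed factors. For example, T[1,2,3] = -6 and Σₗ aₗ[1]bₗ[2]cₗ[3] = (-3)·(-2)·(-2) + (2)·(3)·(1) = -6; checking all 18 entries, every one matches. The claim holds.

Yes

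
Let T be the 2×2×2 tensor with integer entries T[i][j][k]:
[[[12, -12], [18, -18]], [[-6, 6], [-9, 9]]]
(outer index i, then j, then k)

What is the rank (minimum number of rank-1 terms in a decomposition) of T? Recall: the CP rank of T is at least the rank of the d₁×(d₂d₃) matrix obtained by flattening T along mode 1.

Lower bound: T ≠ 0 (e.g. T[0,0,0] = 12), so rank(T) ≥ 1.
Upper bound: if T = a ⊗ b ⊗ c then every fibre of T is a multiple of the corresponding factor, so read the factors off the fibres through the nonzero entry T[0,0,0] = 12.
The mode-1 fibre T[:,0,0] = [12, -6] gives a = [2, -1] (primitive direction); the mode-2 fibre T[0,:,0] = [12, 18] gives b = [2, 3]; then c[k] = T[0,0,k] / (a[0]·b[0]) = [12, -12] / 4 = [3, -3].
Expanding [2, -1] ⊗ [2, 3] ⊗ [3, -3] reproduces all 8 entries of T, so T = [2, -1] ⊗ [2, 3] ⊗ [3, -3] and rank(T) ≤ 1.
These bounds meet, so rank(T) = 1.

1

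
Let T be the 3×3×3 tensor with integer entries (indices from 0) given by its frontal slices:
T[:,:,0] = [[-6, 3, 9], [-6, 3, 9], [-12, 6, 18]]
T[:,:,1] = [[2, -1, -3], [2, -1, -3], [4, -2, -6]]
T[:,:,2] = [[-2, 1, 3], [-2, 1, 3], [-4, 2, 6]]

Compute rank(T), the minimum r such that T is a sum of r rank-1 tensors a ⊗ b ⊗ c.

Lower bound: T ≠ 0 (e.g. T[0,0,0] = -6), so rank(T) ≥ 1.
Upper bound: the mode-1 fibre T[:,0,0] = [-6, -6, -12] gives a = (1, 1, 2) (primitive direction); the mode-2 fibre T[0,:,0] = [-6, 3, 9] gives b = (2, -1, -3); then c[k] = T[0,0,k] / (a[0]·b[0]) = [-6, 2, -2] / 2 = (-3, 1, -1).
Expanding (1, 1, 2) ⊗ (2, -1, -3) ⊗ (-3, 1, -1) reproduces all 27 entries of T, so T = (1, 1, 2) ⊗ (2, -1, -3) ⊗ (-3, 1, -1) and rank(T) ≤ 1.
These bounds meet, so rank(T) = 1.

1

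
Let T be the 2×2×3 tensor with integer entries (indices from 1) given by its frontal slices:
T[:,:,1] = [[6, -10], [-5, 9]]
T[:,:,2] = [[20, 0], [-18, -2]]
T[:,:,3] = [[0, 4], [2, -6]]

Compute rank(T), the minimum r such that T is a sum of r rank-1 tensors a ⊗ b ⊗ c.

3

Lower bound: the mode-3 unfolding of T (rows indexed by k, columns by (i,j) = (1,1), (1,2), (2,1), (2,2)) is [[6, -10, -5, 9], [20, 0, -18, -2], [0, 4, 2, -6]].
There the 3×3 minor on rows k ∈ {1, 2, 3}, columns (i,j) ∈ {(1,1), (1,2), (2,1)} is det [[6, -10, -5], [20, 0, -18], [0, 4, 2]] = 432 ≠ 0, so this unfolding has rank ≥ 3; CP rank is at least every unfolding rank, so rank(T) ≥ 3. (Flattening ranks never certify an upper bound on CP rank; for that we must actually write T with 3 rank-1 terms.)
Upper bound: T is a sum of 3 rank-1 terms, T = (1, -1) ⊗ (1, 1) ⊗ (-4, 8, 4) + (1, -1) ⊗ (2, -1) ⊗ (4, 4, -4) + (2, -1) ⊗ (1, -1) ⊗ (1, 2, 2) (written with every a and b primitive with positive leading entry and the scale carried by c; CP decompositions are not unique, and this one is verified by expanding entrywise), so rank(T) ≤ 3.
These bounds meet, so rank(T) = 3.
Check entry T[1,1,1] = 6: (1)·(1)·(-4) + (1)·(2)·(4) + (2)·(1)·(1) = 6.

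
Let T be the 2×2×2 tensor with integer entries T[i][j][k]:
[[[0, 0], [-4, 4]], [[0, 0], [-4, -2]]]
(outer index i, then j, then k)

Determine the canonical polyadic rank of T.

2

Lower bound: in the mode-3 unfolding of T (rows indexed by k, columns by (i,j)) the 2×2 minor on rows k ∈ {0, 1}, columns (i,j) ∈ {(0,1), (1,1)} is det [[-4, -4], [4, -2]] = 24 ≠ 0, so that unfolding has rank ≥ 2 and hence rank(T) ≥ 2 (CP rank is at least every unfolding rank, though it can be larger).
Upper bound: T[:,j,:] = b[j]·M for every slice, with b = (0, 1) and M = [[-4, 4], [-4, -2]] (rows i, columns k).
Splitting M by its rows (i = 0, 1), M = (1, 0)(-4, 4)ᵀ + (0, 1)(-4, -2)ᵀ.
Hence T = (1, 0) (x) (0, 1) (x) (-4, 4) + (0, 1) (x) (0, 1) (x) (-4, -2), so rank(T) ≤ 2.
These bounds meet, so rank(T) = 2.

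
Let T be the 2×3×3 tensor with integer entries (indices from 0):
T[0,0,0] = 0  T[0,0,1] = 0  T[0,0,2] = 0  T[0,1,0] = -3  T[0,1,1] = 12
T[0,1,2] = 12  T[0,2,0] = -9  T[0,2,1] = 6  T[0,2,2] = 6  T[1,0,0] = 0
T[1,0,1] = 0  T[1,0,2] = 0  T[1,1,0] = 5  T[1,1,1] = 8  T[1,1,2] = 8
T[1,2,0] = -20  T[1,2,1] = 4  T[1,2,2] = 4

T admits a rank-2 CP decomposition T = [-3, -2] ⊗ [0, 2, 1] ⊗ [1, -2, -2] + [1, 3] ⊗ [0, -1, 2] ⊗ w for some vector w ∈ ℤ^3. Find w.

Subtract the known terms from T to get the rank-1 residual R = [1, 3] ⊗ [0, -1, 2] ⊗ w, so R[i,j,k] = a[i]·b[j]·w[k]. Pick indices with nonzero a[0]·b[1] = (1)·(-1) = -1. Only the fibre through (0,1,·) is needed: R[0,1,:] = T[0,1,:] − Σₗ aₗ[0]bₗ[1]cₗ = [-3, 12, 12] − (-3)·(2)·[1, -2, -2] = [3, 0, 0]. Then w[k] = R[0,1,k] / -1 for each k, giving w = [3, 0, 0] / -1 = [-3, 0, 0].

w = [-3, 0, 0]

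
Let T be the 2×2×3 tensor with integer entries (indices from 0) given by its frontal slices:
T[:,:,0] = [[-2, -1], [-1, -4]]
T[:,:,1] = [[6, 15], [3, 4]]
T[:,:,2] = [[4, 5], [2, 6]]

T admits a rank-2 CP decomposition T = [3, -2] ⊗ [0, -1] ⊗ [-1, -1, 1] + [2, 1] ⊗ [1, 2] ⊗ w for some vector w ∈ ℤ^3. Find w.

w = [-1, 3, 2]

Subtract the known terms from T to get the rank-1 residual R = [2, 1] ⊗ [1, 2] ⊗ w, so R[i,j,k] = a[i]·b[j]·w[k]. Pick indices with nonzero a[0]·b[0] = (2)·(1) = 2. Only the fibre through (0,0,·) is needed: R[0,0,:] = T[0,0,:] − Σₗ aₗ[0]bₗ[0]cₗ = [-2, 6, 4] − (3)·(0)·[-1, -1, 1] = [-2, 6, 4]. Then w[k] = R[0,0,k] / 2 for each k, giving w = [-2, 6, 4] / 2 = [-1, 3, 2].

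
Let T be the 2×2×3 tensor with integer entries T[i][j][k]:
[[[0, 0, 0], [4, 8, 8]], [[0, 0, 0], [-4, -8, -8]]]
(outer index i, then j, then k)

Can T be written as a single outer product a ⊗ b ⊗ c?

If T = a ⊗ b ⊗ c then every fibre of T is a multiple of the corresponding factor, so read the factors off the fibres through the nonzero entry T[0,1,0] = 4.
The mode-1 fibre T[:,1,0] = [4, -4] gives a = [1, -1] (primitive direction); the mode-2 fibre T[0,:,0] = [0, 4] gives b = [0, 1]; then c[k] = T[0,1,k] / (a[0]·b[1]) = [4, 8, 8] / 1 = [4, 8, 8].
Expanding [1, -1] ⊗ [0, 1] ⊗ [4, 8, 8] reproduces all 12 entries of T, so T = [1, -1] ⊗ [0, 1] ⊗ [4, 8, 8] and rank(T) ≤ 1.
Equivalently every frontal slice T[:,:,k] is c[k] times the rank-1 matrix [1, -1] ⊗ [0, 1]. So T has rank 1 (it is nonzero).

Yes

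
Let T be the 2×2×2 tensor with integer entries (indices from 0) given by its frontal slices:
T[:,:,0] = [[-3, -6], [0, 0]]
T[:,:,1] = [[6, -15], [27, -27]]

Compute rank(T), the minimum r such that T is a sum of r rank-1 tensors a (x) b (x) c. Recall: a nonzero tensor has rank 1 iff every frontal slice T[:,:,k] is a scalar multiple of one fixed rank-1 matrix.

Lower bound: the mode-3 unfolding of T (rows indexed by k, columns by (i,j) = (0,0), (0,1), (1,0), (1,1)) is [[-3, -6, 0, 0], [6, -15, 27, -27]].
There the 2×2 minor on rows k ∈ {0, 1}, columns (i,j) ∈ {(0,0), (0,1)} is det [[-3, -6], [6, -15]] = 81 ≠ 0, so this unfolding has rank ≥ 2; CP rank is at least every unfolding rank, so rank(T) ≥ 2. (Unfolding ranks only ever bound the CP rank from below — rank(T) can be strictly larger than all of them — so the matching upper bound has to come from an explicit 2-term decomposition.)
Upper bound — finding two terms. Write S_k = T[:,:,k] for the frontal slices: S₀ = [[-3, -6], [0, 0]], S₁ = [[6, -15], [27, -27]].
If T = a₁ (x) b₁ (x) c₁ + a₂ (x) b₂ (x) c₂ then each S_k = c₁[k]·a₁b₁ᵀ + c₂[k]·a₂b₂ᵀ. S₀ and S₁ are linearly independent, so a₁b₁ᵀ and a₂b₂ᵀ must span the same plane of matrices: they are the rank-1 matrices of the form x·S₀ + y·S₁.
det(x·S₀ + y·S₁) is 243·xy + 243·y² = 243·(y)(x + y), vanishing at (x:y) = (1:0) and (1:-1).
M₁ = S₀ = [[-3, -6], [0, 0]] = (-3)·[1, 0][1, 2]ᵀ and M₂ = S₀ − S₁ = [[-9, 9], [-27, 27]] = (-9)·[1, 3][1, -1]ᵀ, so take a₁ = [1, 0], b₁ = [1, 2], a₂ = [1, 3], b₂ = [1, -1].
Each slice is an integer combination of E₁ = a₁b₁ᵀ and E₂ = a₂b₂ᵀ: S₀ = −3·E₁, S₁ = −3·E₁ + 9·E₂; reading off coefficients, c₁ = [-3, -3] and c₂ = [0, 9].
Hence T = [1, 0] (x) [1, 2] (x) [-3, -3] + [1, 3] (x) [1, -1] (x) [0, 9], so rank(T) ≤ 2.
These bounds meet, so rank(T) = 2.
Check entry T[0,1,1] = -15: (1)·(2)·(-3) + (1)·(-1)·(9) = -15.

2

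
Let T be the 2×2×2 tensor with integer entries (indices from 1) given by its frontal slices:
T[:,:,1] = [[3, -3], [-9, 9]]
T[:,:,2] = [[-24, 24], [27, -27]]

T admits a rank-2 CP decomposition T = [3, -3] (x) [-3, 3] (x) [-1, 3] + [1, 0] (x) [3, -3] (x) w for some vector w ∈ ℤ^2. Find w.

w = [-2, 1]

Subtract the known terms from T to get the rank-1 residual R = [1, 0] (x) [3, -3] (x) w, so R[i,j,k] = a[i]·b[j]·w[k]. Pick indices with nonzero a[1]·b[1] = (1)·(3) = 3. Only the fibre through (1,1,·) is needed: R[1,1,:] = T[1,1,:] − Σₗ aₗ[1]bₗ[1]cₗ = [3, -24] − (3)·(-3)·[-1, 3] = [-6, 3]. Then w[k] = R[1,1,k] / 3 for each k, giving w = [-6, 3] / 3 = [-2, 1].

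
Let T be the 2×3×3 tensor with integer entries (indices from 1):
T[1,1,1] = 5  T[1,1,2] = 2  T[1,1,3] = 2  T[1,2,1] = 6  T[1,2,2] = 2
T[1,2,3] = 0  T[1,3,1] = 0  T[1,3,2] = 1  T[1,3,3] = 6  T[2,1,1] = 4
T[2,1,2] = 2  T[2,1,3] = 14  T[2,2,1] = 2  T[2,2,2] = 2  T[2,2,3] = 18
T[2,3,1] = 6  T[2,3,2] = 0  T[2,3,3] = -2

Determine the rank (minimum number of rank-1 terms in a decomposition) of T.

Lower bound: the mode-2 unfolding of T (rows indexed by j, columns by (i,k) = (1,1), (1,2), (1,3), (2,1), (2,2), (2,3)) is [[5, 2, 2, 4, 2, 14], [6, 2, 0, 2, 2, 18], [0, 1, 6, 6, 0, -2]].
There the 3×3 minor on rows j ∈ {1, 2, 3}, columns (i,k) ∈ {(1,1), (1,2), (2,1)} is det [[5, 2, 4], [6, 2, 2], [0, 1, 6]] = 2 ≠ 0, so this unfolding has rank ≥ 3; CP rank is at least every unfolding rank, so rank(T) ≥ 3. (Unfolding ranks only ever bound the CP rank from below — rank(T) can be strictly larger than all of them — so the matching upper bound has to come from an explicit 3-term decomposition.)
Upper bound: T is a sum of 3 rank-1 terms, T = [0, 1] ⊗ [1, 1, 1] ⊗ [-2, -2, 2] + [1, -2] ⊗ [1, 2, -2] ⊗ [1, 0, -2] + [1, 2] ⊗ [2, 2, 1] ⊗ [2, 1, 2] (one valid choice — decompositions are not unique — normalised so each a, b is primitive with positive first nonzero entry; check it by expanding all entries), so rank(T) ≤ 3.
These bounds meet, so rank(T) = 3.

3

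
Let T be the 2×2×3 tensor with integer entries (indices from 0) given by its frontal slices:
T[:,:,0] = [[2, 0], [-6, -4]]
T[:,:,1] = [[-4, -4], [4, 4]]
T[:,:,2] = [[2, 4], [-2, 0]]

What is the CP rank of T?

Lower bound: in the mode-3 unfolding of T (rows indexed by k, columns by (i,j)) the 3×3 minor on rows k ∈ {0, 1, 2}, columns (i,j) ∈ {(0,0), (0,1), (1,0)} is det [[2, 0, -6], [-4, -4, 4], [2, 4, -2]] = 32 ≠ 0, so that unfolding has rank ≥ 3 and hence rank(T) ≥ 3 (CP rank is at least every unfolding rank, though it can be larger).
Upper bound: T is a sum of 3 rank-1 terms, T = (0, 1) ⊗ (1, 0) ⊗ (-4, 0, 0) + (1, -1) ⊗ (1, 1) ⊗ (2, -4, 2) + (1, 1) ⊗ (0, 1) ⊗ (-2, 0, 2) (written with every a and b primitive with positive leading entry and the scale carried by c; CP decompositions are not unique, and this one is verified by expanding entrywise), so rank(T) ≤ 3.
These bounds meet, so rank(T) = 3.

3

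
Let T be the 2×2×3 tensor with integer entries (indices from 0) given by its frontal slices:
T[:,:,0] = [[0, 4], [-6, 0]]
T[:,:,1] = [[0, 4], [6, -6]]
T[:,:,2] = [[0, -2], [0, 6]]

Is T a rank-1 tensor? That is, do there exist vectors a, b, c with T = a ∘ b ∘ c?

No

The mode-3 unfolding of T (rows indexed by k, columns by (i,j) = (0,0), (0,1), (1,0), (1,1)) is [[0, 4, -6, 0], [0, 4, 6, -6], [0, -2, 0, 6]].
There the 3×3 minor on rows k ∈ {0, 1, 2}, columns (i,j) ∈ {(0,1), (1,0), (1,1)} is det [[4, -6, 0], [4, 6, -6], [-2, 0, 6]] = 216 ≠ 0, so this unfolding has rank ≥ 3; CP rank is at least every unfolding rank, so rank(T) ≥ 3.
In particular rank(T) ≥ 3 > 1, so T is not rank-1.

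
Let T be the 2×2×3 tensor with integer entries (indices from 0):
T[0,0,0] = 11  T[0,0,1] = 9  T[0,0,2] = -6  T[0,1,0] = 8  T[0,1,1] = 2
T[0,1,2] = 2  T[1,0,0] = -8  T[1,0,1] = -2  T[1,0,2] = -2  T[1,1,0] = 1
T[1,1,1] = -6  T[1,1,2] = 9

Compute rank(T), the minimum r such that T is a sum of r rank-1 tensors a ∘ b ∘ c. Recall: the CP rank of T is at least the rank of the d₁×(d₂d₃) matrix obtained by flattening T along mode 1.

Lower bound: the mode-1 unfolding of T (rows indexed by i, columns by (j,k) = (0,0), (0,1), (0,2), (1,0), (1,1), (1,2)) is [[11, 9, -6, 8, 2, 2], [-8, -2, -2, 1, -6, 9]].
There the 2×2 minor on rows i ∈ {0, 1}, columns (j,k) ∈ {(0,0), (0,1)} is det [[11, 9], [-8, -2]] = 50 ≠ 0, so this unfolding has rank ≥ 2; CP rank is at least every unfolding rank, so rank(T) ≥ 2. (Flattening ranks never certify an upper bound on CP rank; for that we must actually write T with 2 rank-1 terms.)
Upper bound — finding two terms. Write S_k = T[:,:,k] for the frontal slices: S₀ = [[11, 8], [-8, 1]], S₁ = [[9, 2], [-2, -6]], S₂ = [[-6, 2], [-2, 9]].
If T = a₁ ∘ b₁ ∘ c₁ + a₂ ∘ b₂ ∘ c₂ then each S_k = c₁[k]·a₁b₁ᵀ + c₂[k]·a₂b₂ᵀ. S₀ and S₁ are linearly independent, so a₁b₁ᵀ and a₂b₂ᵀ must span the same plane of matrices: they are the rank-1 matrices of the form x·S₀ + y·S₁.
det(x·S₀ + y·S₁) is 75·x² − 25·xy − 50·y² = 25·(3·x + 2·y)(x − y), vanishing at (x:y) = (2:-3) and (1:1).
M₁ = 2·S₀ − 3·S₁ = [[-5, 10], [-10, 20]] = (-5)·(1, 2)(1, -2)ᵀ and M₂ = S₀ + S₁ = [[20, 10], [-10, -5]] = 5·(2, -1)(2, 1)ᵀ, so take a₁ = (1, 2), b₁ = (1, -2), a₂ = (2, -1), b₂ = (2, 1).
Each slice is an integer combination of E₁ = a₁b₁ᵀ and E₂ = a₂b₂ᵀ: S₀ = −E₁ + 3·E₂, S₁ = E₁ + 2·E₂, S₂ = −2·E₁ − E₂; reading off coefficients, c₁ = (-1, 1, -2) and c₂ = (3, 2, -1).
Hence T = (1, 2) ∘ (1, -2) ∘ (-1, 1, -2) + (2, -1) ∘ (2, 1) ∘ (3, 2, -1), so rank(T) ≤ 2.
These bounds meet, so rank(T) = 2.

2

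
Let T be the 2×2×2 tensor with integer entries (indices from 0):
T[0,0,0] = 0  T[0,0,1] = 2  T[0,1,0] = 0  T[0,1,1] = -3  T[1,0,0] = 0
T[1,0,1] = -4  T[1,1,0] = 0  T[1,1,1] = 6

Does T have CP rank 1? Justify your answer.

If T = a ⊗ b ⊗ c then every fibre of T is a multiple of the corresponding factor, so read the factors off the fibres through the nonzero entry T[0,0,1] = 2.
The mode-1 fibre T[:,0,1] = [2, -4] gives a = [1, -2] (primitive direction); the mode-2 fibre T[0,:,1] = [2, -3] gives b = [2, -3]; then c[k] = T[0,0,k] / (a[0]·b[0]) = [0, 2] / 2 = [0, 1].
Expanding [1, -2] ⊗ [2, -3] ⊗ [0, 1] reproduces all 8 entries of T, so T = [1, -2] ⊗ [2, -3] ⊗ [0, 1] and rank(T) ≤ 1.
Equivalently every frontal slice T[:,:,k] is c[k] times the rank-1 matrix [1, -2] ⊗ [2, -3]. So T has rank 1 (it is nonzero).

Yes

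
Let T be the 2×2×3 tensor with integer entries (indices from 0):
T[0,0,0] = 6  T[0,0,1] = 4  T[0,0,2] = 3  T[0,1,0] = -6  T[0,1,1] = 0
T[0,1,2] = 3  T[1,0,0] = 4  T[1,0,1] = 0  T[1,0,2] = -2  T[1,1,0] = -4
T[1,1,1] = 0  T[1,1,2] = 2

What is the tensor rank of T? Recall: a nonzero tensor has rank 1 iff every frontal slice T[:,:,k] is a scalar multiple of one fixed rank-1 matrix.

Lower bound: the mode-2 unfolding of T (rows indexed by j, columns by (i,k) = (0,0), (0,1), (0,2), (1,0), (1,1), (1,2)) is [[6, 4, 3, 4, 0, -2], [-6, 0, 3, -4, 0, 2]].
There the 2×2 minor on rows j ∈ {0, 1}, columns (i,k) ∈ {(0,0), (0,1)} is det [[6, 4], [-6, 0]] = 24 ≠ 0, so this unfolding has rank ≥ 2; CP rank is at least every unfolding rank, so rank(T) ≥ 2. (Unfolding ranks only ever bound the CP rank from below — rank(T) can be strictly larger than all of them — so the matching upper bound has to come from an explicit 2-term decomposition.)
Upper bound — finding two terms. Write S_k = T[:,:,k] for the frontal slices: S₀ = [[6, -6], [4, -4]], S₁ = [[4, 0], [0, 0]], S₂ = [[3, 3], [-2, 2]].
If T = a₁ (x) b₁ (x) c₁ + a₂ (x) b₂ (x) c₂ then each S_k = c₁[k]·a₁b₁ᵀ + c₂[k]·a₂b₂ᵀ. S₀ and S₁ are linearly independent, so a₁b₁ᵀ and a₂b₂ᵀ must span the same plane of matrices: they are the rank-1 matrices of the form x·S₀ + y·S₁.
det(x·S₀ + y·S₁) is −16·xy = (-16)·(y)(x), vanishing at (x:y) = (1:0) and (0:1).
M₁ = S₀ = [[6, -6], [4, -4]] = 2·[3, 2][1, -1]ᵀ and M₂ = S₁ = [[4, 0], [0, 0]] = 4·[1, 0][1, 0]ᵀ, so take a₁ = [3, 2], b₁ = [1, -1], a₂ = [1, 0], b₂ = [1, 0].
Each slice is an integer combination of E₁ = a₁b₁ᵀ and E₂ = a₂b₂ᵀ: S₀ = 2·E₁, S₁ = 4·E₂, S₂ = −E₁ + 6·E₂; reading off coefficients, c₁ = [2, 0, -1] and c₂ = [0, 4, 6].
Hence T = [3, 2] (x) [1, -1] (x) [2, 0, -1] + [1, 0] (x) [1, 0] (x) [0, 4, 6], so rank(T) ≤ 2.
These bounds meet, so rank(T) = 2.
Check entry T[1,0,1] = 0: (2)·(1)·(0) + (0)·(1)·(4) = 0.

2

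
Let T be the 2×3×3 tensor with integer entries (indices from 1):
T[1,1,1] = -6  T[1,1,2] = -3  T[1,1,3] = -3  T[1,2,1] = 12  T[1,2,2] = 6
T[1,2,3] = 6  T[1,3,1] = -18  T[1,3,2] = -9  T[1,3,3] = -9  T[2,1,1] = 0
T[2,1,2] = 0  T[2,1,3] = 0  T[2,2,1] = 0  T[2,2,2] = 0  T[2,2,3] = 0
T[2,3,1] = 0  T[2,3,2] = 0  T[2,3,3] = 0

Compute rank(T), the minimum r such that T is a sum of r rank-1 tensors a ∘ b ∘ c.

1

Lower bound: T ≠ 0 (e.g. T[1,1,1] = -6), so rank(T) ≥ 1.
Upper bound: if T = a ∘ b ∘ c then every fibre of T is a multiple of the corresponding factor, so read the factors off the fibres through the nonzero entry T[1,1,1] = -6.
The mode-1 fibre T[:,1,1] = [-6, 0] gives a = [1, 0] (primitive direction); the mode-2 fibre T[1,:,1] = [-6, 12, -18] gives b = [1, -2, 3]; then c[k] = T[1,1,k] / (a[1]·b[1]) = [-6, -3, -3] / 1 = [-6, -3, -3].
Expanding [1, 0] ∘ [1, -2, 3] ∘ [-6, -3, -3] reproduces all 18 entries of T, so T = [1, 0] ∘ [1, -2, 3] ∘ [-6, -3, -3] and rank(T) ≤ 1.
These bounds meet, so rank(T) = 1.
Check entry T[1,1,1] = -6: (1)·(1)·(-6) = -6.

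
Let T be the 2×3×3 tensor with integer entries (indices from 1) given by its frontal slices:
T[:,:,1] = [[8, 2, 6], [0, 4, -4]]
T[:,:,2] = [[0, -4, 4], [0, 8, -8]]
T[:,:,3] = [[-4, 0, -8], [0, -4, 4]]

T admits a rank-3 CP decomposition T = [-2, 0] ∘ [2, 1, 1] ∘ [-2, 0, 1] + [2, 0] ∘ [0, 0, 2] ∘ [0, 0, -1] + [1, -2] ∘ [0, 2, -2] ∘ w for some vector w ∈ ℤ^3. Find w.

Subtract the known terms from T to get the rank-1 residual R = [1, -2] ∘ [0, 2, -2] ∘ w, so R[i,j,k] = a[i]·b[j]·w[k]. Pick indices with nonzero a[1]·b[2] = (1)·(2) = 2. Only the fibre through (1,2,·) is needed: R[1,2,:] = T[1,2,:] − Σₗ aₗ[1]bₗ[2]cₗ = [2, -4, 0] − (-2)·(1)·[-2, 0, 1] − (2)·(0)·[0, 0, -1] = [-2, -4, 2]. Then w[k] = R[1,2,k] / 2 for each k, giving w = [-2, -4, 2] / 2 = [-1, -2, 1].

w = [-1, -2, 1]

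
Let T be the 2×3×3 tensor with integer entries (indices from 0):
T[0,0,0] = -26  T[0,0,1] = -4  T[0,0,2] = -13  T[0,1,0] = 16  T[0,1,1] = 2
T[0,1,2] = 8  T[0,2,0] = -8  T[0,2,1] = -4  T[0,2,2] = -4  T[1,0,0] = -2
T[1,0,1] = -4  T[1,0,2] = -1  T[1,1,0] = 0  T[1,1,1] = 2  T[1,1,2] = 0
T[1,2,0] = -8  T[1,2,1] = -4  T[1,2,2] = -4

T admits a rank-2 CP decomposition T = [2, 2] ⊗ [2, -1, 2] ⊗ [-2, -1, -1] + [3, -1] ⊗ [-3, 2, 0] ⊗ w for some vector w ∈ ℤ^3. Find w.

w = [2, 0, 1]

Subtract the known terms from T to get the rank-1 residual R = [3, -1] ⊗ [-3, 2, 0] ⊗ w, so R[i,j,k] = a[i]·b[j]·w[k]. Pick indices with nonzero a[0]·b[0] = (3)·(-3) = -9. Only the fibre through (0,0,·) is needed: R[0,0,:] = T[0,0,:] − Σₗ aₗ[0]bₗ[0]cₗ = [-26, -4, -13] − (2)·(2)·[-2, -1, -1] = [-18, 0, -9]. Then w[k] = R[0,0,k] / -9 for each k, giving w = [-18, 0, -9] / -9 = [2, 0, 1].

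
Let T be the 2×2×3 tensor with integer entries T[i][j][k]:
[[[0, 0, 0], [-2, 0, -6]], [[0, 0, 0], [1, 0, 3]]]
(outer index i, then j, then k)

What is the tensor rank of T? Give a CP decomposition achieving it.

Lower bound: T ≠ 0 (e.g. T[0,1,0] = -2), so rank(T) ≥ 1.
Upper bound: if T = a ⊗ b ⊗ c then every fibre of T is a multiple of the corresponding factor, so read the factors off the fibres through the nonzero entry T[0,1,0] = -2.
The mode-1 fibre T[:,1,0] = [-2, 1] gives a = [2, -1] (primitive direction); the mode-2 fibre T[0,:,0] = [0, -2] gives b = [0, 1]; then c[k] = T[0,1,k] / (a[0]·b[1]) = [-2, 0, -6] / 2 = [-1, 0, -3].
Expanding [2, -1] ⊗ [0, 1] ⊗ [-1, 0, -3] reproduces all 12 entries of T, so T = [2, -1] ⊗ [0, 1] ⊗ [-1, 0, -3] and rank(T) ≤ 1.
These bounds meet, so rank(T) = 1.

rank(T) = 1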